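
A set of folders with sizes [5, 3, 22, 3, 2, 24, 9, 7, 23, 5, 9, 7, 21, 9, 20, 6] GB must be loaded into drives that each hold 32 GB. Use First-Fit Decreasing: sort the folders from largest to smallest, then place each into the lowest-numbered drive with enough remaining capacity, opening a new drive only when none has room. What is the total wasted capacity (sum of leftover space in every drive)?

Sorted descending: 24, 23, 22, 21, 20, 9, 9, 9, 7, 7, 6, 5, 5, 3, 3, 2.
Put 24 GB in drive 1; 8 GB remain.
Put 23 GB in drive 2; 9 GB remain.
Put 22 GB in drive 3; 10 GB remain.
Put 21 GB in drive 4; 11 GB remain.
Put 20 GB in drive 5; 12 GB remain.
Put 9 GB in drive 2; 0 GB remain.
Put 9 GB in drive 3; 1 GB remain.
Put 9 GB in drive 4; 2 GB remain.
Put 7 GB in drive 1; 1 GB remain.
Put 7 GB in drive 5; 5 GB remain.
Put 6 GB in drive 6; 26 GB remain.
Put 5 GB in drive 5; 0 GB remain.
Put 5 GB in drive 6; 21 GB remain.
Put 3 GB in drive 6; 18 GB remain.
Put 3 GB in drive 6; 15 GB remain.
Put 2 GB in drive 4; 0 GB remain.
6 drives × 32 GB = 192 GB; used 175 GB; unused 17 GB.

17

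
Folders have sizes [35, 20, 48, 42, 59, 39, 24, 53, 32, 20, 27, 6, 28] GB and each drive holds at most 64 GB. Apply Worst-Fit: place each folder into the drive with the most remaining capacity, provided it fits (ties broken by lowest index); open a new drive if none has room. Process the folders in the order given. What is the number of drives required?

8 drives

Put 35 GB in drive 1; 29 GB remain.
Put 20 GB in drive 1; 9 GB remain.
Put 48 GB in drive 2; 16 GB remain.
Put 42 GB in drive 3; 22 GB remain.
Put 59 GB in drive 4; 5 GB remain.
Put 39 GB in drive 5; 25 GB remain.
Put 24 GB in drive 5; 1 GB remain.
Put 53 GB in drive 6; 11 GB remain.
Put 32 GB in drive 7; 32 GB remain.
Put 20 GB in drive 7; 12 GB remain.
Put 27 GB in drive 8; 37 GB remain.
Put 6 GB in drive 8; 31 GB remain.
Put 28 GB in drive 8; 3 GB remain.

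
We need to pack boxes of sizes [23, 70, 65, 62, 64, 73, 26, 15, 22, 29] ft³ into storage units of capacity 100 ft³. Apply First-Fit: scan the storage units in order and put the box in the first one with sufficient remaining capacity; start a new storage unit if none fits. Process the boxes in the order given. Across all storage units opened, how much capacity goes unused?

storage unit 1: place 23 ft³, 77 ft³ left
storage unit 1: place 70 ft³, 7 ft³ left
storage unit 2: place 65 ft³, 35 ft³ left
storage unit 3: place 62 ft³, 38 ft³ left
storage unit 4: place 64 ft³, 36 ft³ left
storage unit 5: place 73 ft³, 27 ft³ left
storage unit 2: place 26 ft³, 9 ft³ left
storage unit 3: place 15 ft³, 23 ft³ left
storage unit 3: place 22 ft³, 1 ft³ left
storage unit 4: place 29 ft³, 7 ft³ left
5 storage units × 100 ft³ = 500 ft³; used 449 ft³; unused 51 ft³.

51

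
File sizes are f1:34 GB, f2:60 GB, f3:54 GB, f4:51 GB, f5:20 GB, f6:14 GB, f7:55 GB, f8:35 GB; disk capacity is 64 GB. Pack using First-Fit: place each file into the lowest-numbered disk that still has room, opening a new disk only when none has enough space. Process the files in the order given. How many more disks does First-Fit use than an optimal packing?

0

First-Fit: [34,20] [60] [54] [51] [14,35] [55] → 6 disks.
Total size 323 GB; any packing needs at least ⌈323/64⌉ = 6 disks.
So 6 is already optimal.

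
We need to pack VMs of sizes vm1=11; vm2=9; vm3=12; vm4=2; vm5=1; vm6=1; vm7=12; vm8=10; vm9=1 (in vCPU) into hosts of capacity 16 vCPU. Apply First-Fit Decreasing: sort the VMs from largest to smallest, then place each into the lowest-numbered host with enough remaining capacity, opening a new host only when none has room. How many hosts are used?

Sorted descending: 12, 12, 11, 10, 9, 2, 1, 1, 1.
host 1: place 12 vCPU, 4 vCPU left
host 2: place 12 vCPU, 4 vCPU left
host 3: place 11 vCPU, 5 vCPU left
host 4: place 10 vCPU, 6 vCPU left
host 5: place 9 vCPU, 7 vCPU left
host 1: place 2 vCPU, 2 vCPU left
host 1: place 1 vCPU, 1 vCPU left
host 1: place 1 vCPU, 0 vCPU left
host 2: place 1 vCPU, 3 vCPU left

5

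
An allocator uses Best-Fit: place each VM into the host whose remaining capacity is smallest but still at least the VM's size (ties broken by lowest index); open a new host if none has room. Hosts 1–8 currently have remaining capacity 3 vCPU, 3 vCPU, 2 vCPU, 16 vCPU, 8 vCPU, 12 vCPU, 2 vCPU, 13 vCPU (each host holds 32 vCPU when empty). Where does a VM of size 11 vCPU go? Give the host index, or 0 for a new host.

Hosts with room: host 4 (16 vCPU), host 6 (12 vCPU), host 8 (13 vCPU).
Tightest fit is host 6 with 12 vCPU free.

6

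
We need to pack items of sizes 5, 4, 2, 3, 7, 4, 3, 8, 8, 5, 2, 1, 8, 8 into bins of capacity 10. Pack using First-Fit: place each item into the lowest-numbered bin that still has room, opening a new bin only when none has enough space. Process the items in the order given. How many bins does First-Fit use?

5 → bin 1 (remaining 5)
4 → bin 1 (remaining 1)
2 → bin 2 (remaining 8)
3 → bin 2 (remaining 5)
7 → bin 3 (remaining 3)
4 → bin 2 (remaining 1)
3 → bin 3 (remaining 0)
8 → bin 4 (remaining 2)
8 → bin 5 (remaining 2)
5 → bin 6 (remaining 5)
2 → bin 4 (remaining 0)
1 → bin 1 (remaining 0)
8 → bin 7 (remaining 2)
8 → bin 8 (remaining 2)
Final bins: [5,4,1] [2,3,4] [7,3] [8,2] [8] [5] [8] [8].

8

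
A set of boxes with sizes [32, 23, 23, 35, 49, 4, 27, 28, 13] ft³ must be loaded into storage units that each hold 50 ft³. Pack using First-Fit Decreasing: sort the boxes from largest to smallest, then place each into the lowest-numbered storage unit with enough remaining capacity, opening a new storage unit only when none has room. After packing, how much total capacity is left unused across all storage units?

66

Sorted descending: 49, 35, 32, 28, 27, 23, 23, 13, 4.
49 ft³ → storage unit 1 (remaining 1 ft³)
35 ft³ → storage unit 2 (remaining 15 ft³)
32 ft³ → storage unit 3 (remaining 18 ft³)
28 ft³ → storage unit 4 (remaining 22 ft³)
27 ft³ → storage unit 5 (remaining 23 ft³)
23 ft³ → storage unit 5 (remaining 0 ft³)
23 ft³ → storage unit 6 (remaining 27 ft³)
13 ft³ → storage unit 2 (remaining 2 ft³)
4 ft³ → storage unit 3 (remaining 14 ft³)
6 storage units × 50 ft³ = 300 ft³; used 234 ft³; unused 66 ft³.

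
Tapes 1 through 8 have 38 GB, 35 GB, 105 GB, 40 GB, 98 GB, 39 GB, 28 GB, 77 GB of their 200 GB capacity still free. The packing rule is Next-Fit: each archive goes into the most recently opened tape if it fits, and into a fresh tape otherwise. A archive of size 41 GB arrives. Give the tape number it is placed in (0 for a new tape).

8

Next-Fit only looks at tape 8, which has 77 GB free.
41 GB fits there.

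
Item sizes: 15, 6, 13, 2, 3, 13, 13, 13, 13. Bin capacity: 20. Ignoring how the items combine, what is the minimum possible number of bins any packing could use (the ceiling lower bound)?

5 bins

Total size = 15 + 6 + 13 + 2 + 3 + 13 + 13 + 13 + 13 = 91.
⌈91 / 20⌉ = 5.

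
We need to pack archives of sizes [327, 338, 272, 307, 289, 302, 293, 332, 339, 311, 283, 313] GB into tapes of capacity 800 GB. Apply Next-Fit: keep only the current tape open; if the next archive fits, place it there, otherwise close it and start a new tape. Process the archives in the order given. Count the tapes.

tape 1: place 327 GB, 473 GB left
tape 1: place 338 GB, 135 GB left
tape 2: place 272 GB, 528 GB left
tape 2: place 307 GB, 221 GB left
tape 3: place 289 GB, 511 GB left
tape 3: place 302 GB, 209 GB left
tape 4: place 293 GB, 507 GB left
tape 4: place 332 GB, 175 GB left
tape 5: place 339 GB, 461 GB left
tape 5: place 311 GB, 150 GB left
tape 6: place 283 GB, 517 GB left
tape 6: place 313 GB, 204 GB left

6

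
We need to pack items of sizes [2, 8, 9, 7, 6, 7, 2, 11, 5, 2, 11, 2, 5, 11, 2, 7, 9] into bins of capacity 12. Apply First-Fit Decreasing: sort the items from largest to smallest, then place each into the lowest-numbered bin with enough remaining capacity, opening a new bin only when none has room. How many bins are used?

Sorted descending: 11, 11, 11, 9, 9, 8, 7, 7, 7, 6, 5, 5, 2, 2, 2, 2, 2.
bin 1: place 11, 1 left
bin 2: place 11, 1 left
bin 3: place 11, 1 left
bin 4: place 9, 3 left
bin 5: place 9, 3 left
bin 6: place 8, 4 left
bin 7: place 7, 5 left
bin 8: place 7, 5 left
bin 9: place 7, 5 left
bin 10: place 6, 6 left
bin 7: place 5, 0 left
bin 8: place 5, 0 left
bin 4: place 2, 1 left
bin 5: place 2, 1 left
bin 6: place 2, 2 left
bin 6: place 2, 0 left
bin 9: place 2, 3 left
Final bins: [11] [11] [11] [9,2] [9,2] [8,2,2] [7,5] [7,5] [7,2] [6].

10 bins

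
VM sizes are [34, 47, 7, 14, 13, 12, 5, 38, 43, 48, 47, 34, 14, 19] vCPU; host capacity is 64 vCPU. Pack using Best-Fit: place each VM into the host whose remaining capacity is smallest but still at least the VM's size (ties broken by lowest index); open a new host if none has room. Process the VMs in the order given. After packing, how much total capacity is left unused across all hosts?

73

Put 34 vCPU in host 1; 30 vCPU remain.
Put 47 vCPU in host 2; 17 vCPU remain.
Put 7 vCPU in host 2; 10 vCPU remain.
Put 14 vCPU in host 1; 16 vCPU remain.
Put 13 vCPU in host 1; 3 vCPU remain.
Put 12 vCPU in host 3; 52 vCPU remain.
Put 5 vCPU in host 2; 5 vCPU remain.
Put 38 vCPU in host 3; 14 vCPU remain.
Put 43 vCPU in host 4; 21 vCPU remain.
Put 48 vCPU in host 5; 16 vCPU remain.
Put 47 vCPU in host 6; 17 vCPU remain.
Put 34 vCPU in host 7; 30 vCPU remain.
Put 14 vCPU in host 3; 0 vCPU remain.
Put 19 vCPU in host 4; 2 vCPU remain.
7 hosts × 64 vCPU = 448 vCPU; used 375 vCPU; unused 73 vCPU.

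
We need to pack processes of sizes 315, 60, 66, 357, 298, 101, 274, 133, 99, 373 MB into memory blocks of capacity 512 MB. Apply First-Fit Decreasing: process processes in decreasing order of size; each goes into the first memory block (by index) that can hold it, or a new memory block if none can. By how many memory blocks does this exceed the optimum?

First-Fit Decreasing: [373,133] [357,101] [315,99,66] [298,60] [274] → 5 memory blocks.
Total size 2076 MB; any packing needs at least ⌈2076/512⌉ = 5 memory blocks.
So 5 is already optimal.

0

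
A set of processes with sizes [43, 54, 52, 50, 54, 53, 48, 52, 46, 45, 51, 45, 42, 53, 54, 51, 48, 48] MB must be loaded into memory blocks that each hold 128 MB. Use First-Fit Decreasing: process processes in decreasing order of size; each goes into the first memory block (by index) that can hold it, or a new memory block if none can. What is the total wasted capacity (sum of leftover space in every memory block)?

Sorted descending: 54, 54, 54, 53, 53, 52, 52, 51, 51, 50, 48, 48, 48, 46, 45, 45, 43, 42.
memory block 1: place 54 MB, 74 MB left
memory block 1: place 54 MB, 20 MB left
memory block 2: place 54 MB, 74 MB left
memory block 2: place 53 MB, 21 MB left
memory block 3: place 53 MB, 75 MB left
memory block 3: place 52 MB, 23 MB left
memory block 4: place 52 MB, 76 MB left
memory block 4: place 51 MB, 25 MB left
memory block 5: place 51 MB, 77 MB left
memory block 5: place 50 MB, 27 MB left
memory block 6: place 48 MB, 80 MB left
memory block 6: place 48 MB, 32 MB left
memory block 7: place 48 MB, 80 MB left
memory block 7: place 46 MB, 34 MB left
memory block 8: place 45 MB, 83 MB left
memory block 8: place 45 MB, 38 MB left
memory block 9: place 43 MB, 85 MB left
memory block 9: place 42 MB, 43 MB left
9 memory blocks × 128 MB = 1152 MB; used 889 MB; unused 263 MB.

263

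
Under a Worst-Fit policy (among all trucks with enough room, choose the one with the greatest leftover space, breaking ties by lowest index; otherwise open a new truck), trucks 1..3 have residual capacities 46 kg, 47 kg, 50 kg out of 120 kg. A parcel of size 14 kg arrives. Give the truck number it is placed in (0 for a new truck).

Trucks with room: truck 1 (46 kg), truck 2 (47 kg), truck 3 (50 kg).
Most room is truck 3 with 50 kg free.

3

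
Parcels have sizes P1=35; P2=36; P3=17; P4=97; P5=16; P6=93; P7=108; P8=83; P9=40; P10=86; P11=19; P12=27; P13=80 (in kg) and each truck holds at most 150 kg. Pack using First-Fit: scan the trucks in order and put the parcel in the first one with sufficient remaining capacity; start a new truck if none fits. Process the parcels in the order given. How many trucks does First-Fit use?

truck 1: place P1 (35 kg), 115 kg left
truck 1: place P2 (36 kg), 79 kg left
truck 1: place P3 (17 kg), 62 kg left
truck 2: place P4 (97 kg), 53 kg left
truck 1: place P5 (16 kg), 46 kg left
truck 3: place P6 (93 kg), 57 kg left
truck 4: place P7 (108 kg), 42 kg left
truck 5: place P8 (83 kg), 67 kg left
truck 1: place P9 (40 kg), 6 kg left
truck 6: place P10 (86 kg), 64 kg left
truck 2: place P11 (19 kg), 34 kg left
truck 2: place P12 (27 kg), 7 kg left
truck 7: place P13 (80 kg), 70 kg left

7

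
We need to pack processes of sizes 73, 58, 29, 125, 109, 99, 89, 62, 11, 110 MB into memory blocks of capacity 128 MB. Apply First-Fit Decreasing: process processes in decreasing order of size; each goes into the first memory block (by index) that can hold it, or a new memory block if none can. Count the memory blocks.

7 memory blocks

Sorted descending: 125, 110, 109, 99, 89, 73, 62, 58, 29, 11.
125 MB → memory block 1 (remaining 3 MB)
110 MB → memory block 2 (remaining 18 MB)
109 MB → memory block 3 (remaining 19 MB)
99 MB → memory block 4 (remaining 29 MB)
89 MB → memory block 5 (remaining 39 MB)
73 MB → memory block 6 (remaining 55 MB)
62 MB → memory block 7 (remaining 66 MB)
58 MB → memory block 7 (remaining 8 MB)
29 MB → memory block 4 (remaining 0 MB)
11 MB → memory block 2 (remaining 7 MB)
Final memory blocks: [125] [110,11] [109] [99,29] [89] [73] [62,58].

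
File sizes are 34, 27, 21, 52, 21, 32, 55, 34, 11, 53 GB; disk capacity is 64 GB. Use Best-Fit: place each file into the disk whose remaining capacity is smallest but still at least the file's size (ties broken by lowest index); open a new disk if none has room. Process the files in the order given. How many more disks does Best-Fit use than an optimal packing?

Best-Fit: [34,27] [21,21] [52,11] [32] [55] [34] [53] → 7 disks.
Total size 340 GB; any packing needs at least ⌈340/64⌉ = 6 disks.
An optimal packing achieves that bound: [55] [53,11] [52] [34,27] [34,21] [32,21] → 6 disks.
Excess: 7 − 6 = 1.

1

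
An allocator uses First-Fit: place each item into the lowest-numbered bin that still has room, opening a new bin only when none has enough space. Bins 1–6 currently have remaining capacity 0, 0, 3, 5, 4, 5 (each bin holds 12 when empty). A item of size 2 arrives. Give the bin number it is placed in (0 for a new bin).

Bins with room: bin 3 (3), bin 4 (5), bin 5 (4), bin 6 (5).
The first with room is bin 3.

3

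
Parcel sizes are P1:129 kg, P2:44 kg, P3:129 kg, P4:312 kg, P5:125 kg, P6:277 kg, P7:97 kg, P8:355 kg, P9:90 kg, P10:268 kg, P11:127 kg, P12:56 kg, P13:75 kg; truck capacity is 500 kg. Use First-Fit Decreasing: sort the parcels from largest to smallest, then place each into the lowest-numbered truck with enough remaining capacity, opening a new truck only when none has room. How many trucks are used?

5

Sorted descending: 355, 312, 277, 268, 129, 129, 127, 125, 97, 90, 75, 56, 44.
355 kg → truck 1 (remaining 145 kg)
312 kg → truck 2 (remaining 188 kg)
277 kg → truck 3 (remaining 223 kg)
268 kg → truck 4 (remaining 232 kg)
129 kg → truck 1 (remaining 16 kg)
129 kg → truck 2 (remaining 59 kg)
127 kg → truck 3 (remaining 96 kg)
125 kg → truck 4 (remaining 107 kg)
97 kg → truck 4 (remaining 10 kg)
90 kg → truck 3 (remaining 6 kg)
75 kg → truck 5 (remaining 425 kg)
56 kg → truck 2 (remaining 3 kg)
44 kg → truck 5 (remaining 381 kg)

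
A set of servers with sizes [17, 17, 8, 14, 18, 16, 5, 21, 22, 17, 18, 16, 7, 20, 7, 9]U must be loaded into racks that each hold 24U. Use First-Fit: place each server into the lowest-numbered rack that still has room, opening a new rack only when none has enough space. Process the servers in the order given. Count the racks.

12

Put 17U in rack 1; 7U remain.
Put 17U in rack 2; 7U remain.
Put 8U in rack 3; 16U remain.
Put 14U in rack 3; 2U remain.
Put 18U in rack 4; 6U remain.
Put 16U in rack 5; 8U remain.
Put 5U in rack 1; 2U remain.
Put 21U in rack 6; 3U remain.
Put 22U in rack 7; 2U remain.
Put 17U in rack 8; 7U remain.
Put 18U in rack 9; 6U remain.
Put 16U in rack 10; 8U remain.
Put 7U in rack 2; 0U remain.
Put 20U in rack 11; 4U remain.
Put 7U in rack 5; 1U remain.
Put 9U in rack 12; 15U remain.
Final racks: [17,5] [17,7] [8,14] [18] [16,7] [21] [22] [17] [18] [16] [20] [9].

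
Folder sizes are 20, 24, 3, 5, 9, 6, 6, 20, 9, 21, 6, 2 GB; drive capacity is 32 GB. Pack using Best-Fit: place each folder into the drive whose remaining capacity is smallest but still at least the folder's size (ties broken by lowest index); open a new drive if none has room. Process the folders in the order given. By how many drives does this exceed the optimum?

Best-Fit: [20,9] [24,3,5] [6,6,20] [9,21,2] [6] → 5 drives.
Total size 131 GB; any packing needs at least ⌈131/32⌉ = 5 drives.
So 5 is already optimal.

0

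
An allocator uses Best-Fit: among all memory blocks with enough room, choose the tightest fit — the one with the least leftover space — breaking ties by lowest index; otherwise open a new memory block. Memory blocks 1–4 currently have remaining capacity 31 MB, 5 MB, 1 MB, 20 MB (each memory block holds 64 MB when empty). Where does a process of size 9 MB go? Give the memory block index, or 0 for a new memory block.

Memory blocks with room: memory block 1 (31 MB), memory block 4 (20 MB).
Tightest fit is memory block 4 with 20 MB free.

4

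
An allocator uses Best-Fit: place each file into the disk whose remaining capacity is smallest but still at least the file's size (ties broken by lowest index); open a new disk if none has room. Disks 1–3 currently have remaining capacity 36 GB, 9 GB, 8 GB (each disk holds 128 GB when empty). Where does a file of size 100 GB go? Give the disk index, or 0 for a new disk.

0

No disk has ≥ 100 GB free, so a new disk is opened.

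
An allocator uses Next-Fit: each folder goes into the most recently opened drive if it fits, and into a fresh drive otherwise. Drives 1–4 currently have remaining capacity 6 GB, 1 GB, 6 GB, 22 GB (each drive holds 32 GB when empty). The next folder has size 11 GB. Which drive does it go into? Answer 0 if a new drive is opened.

4

Next-Fit only looks at drive 4, which has 22 GB free.
11 GB fits there.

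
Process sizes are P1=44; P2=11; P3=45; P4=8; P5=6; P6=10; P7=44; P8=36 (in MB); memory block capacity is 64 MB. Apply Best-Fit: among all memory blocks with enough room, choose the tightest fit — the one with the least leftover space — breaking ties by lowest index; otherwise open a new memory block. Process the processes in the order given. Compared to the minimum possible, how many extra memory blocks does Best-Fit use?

Best-Fit: [44,11,8] [45,6,10] [44] [36] → 4 memory blocks.
Total size 204 MB; any packing needs at least ⌈204/64⌉ = 4 memory blocks.
So 4 is already optimal.

0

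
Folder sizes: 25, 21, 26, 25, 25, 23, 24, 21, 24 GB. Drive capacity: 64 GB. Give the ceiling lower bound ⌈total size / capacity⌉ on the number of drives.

4 drives

Total size = 25 + 21 + 26 + 25 + 25 + 23 + 24 + 21 + 24 = 214 GB.
⌈214 / 64⌉ = 4.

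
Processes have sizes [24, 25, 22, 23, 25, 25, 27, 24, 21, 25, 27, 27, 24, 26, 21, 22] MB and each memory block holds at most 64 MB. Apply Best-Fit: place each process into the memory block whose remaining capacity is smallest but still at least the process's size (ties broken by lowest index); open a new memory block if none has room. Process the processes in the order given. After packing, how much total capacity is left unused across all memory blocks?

124

24 MB → memory block 1 (remaining 40 MB)
25 MB → memory block 1 (remaining 15 MB)
22 MB → memory block 2 (remaining 42 MB)
23 MB → memory block 2 (remaining 19 MB)
25 MB → memory block 3 (remaining 39 MB)
25 MB → memory block 3 (remaining 14 MB)
27 MB → memory block 4 (remaining 37 MB)
24 MB → memory block 4 (remaining 13 MB)
21 MB → memory block 5 (remaining 43 MB)
25 MB → memory block 5 (remaining 18 MB)
27 MB → memory block 6 (remaining 37 MB)
27 MB → memory block 6 (remaining 10 MB)
24 MB → memory block 7 (remaining 40 MB)
26 MB → memory block 7 (remaining 14 MB)
21 MB → memory block 8 (remaining 43 MB)
22 MB → memory block 8 (remaining 21 MB)
8 memory blocks × 64 MB = 512 MB; used 388 MB; unused 124 MB.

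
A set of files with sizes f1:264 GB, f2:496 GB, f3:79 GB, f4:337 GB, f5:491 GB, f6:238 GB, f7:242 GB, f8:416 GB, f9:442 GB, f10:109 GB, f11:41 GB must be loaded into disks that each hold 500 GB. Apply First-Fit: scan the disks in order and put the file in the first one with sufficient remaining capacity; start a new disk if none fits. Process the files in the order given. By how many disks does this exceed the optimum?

0

First-Fit: [264,79,109,41] [496] [337] [491] [238,242] [416] [442] → 7 disks.
Total size 3155 GB; any packing needs at least ⌈3155/500⌉ = 7 disks.
So 7 is already optimal.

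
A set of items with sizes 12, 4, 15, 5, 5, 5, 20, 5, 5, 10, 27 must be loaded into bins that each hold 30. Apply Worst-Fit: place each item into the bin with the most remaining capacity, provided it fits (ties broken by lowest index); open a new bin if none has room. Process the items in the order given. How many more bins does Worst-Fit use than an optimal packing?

Worst-Fit: [12,4,5,5] [15,5,5] [20,5] [10] [27] → 5 bins.
Total size 113; any packing needs at least ⌈113/30⌉ = 4 bins.
An optimal packing achieves that bound: [27] [20,10] [15,12] [5,5,5,5,5,4] → 4 bins.
Excess: 5 − 4 = 1.

1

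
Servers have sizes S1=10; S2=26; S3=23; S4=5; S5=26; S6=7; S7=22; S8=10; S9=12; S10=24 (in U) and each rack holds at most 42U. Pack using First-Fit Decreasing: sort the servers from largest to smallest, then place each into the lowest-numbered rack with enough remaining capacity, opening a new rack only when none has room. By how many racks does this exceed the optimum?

First-Fit Decreasing: [26,12] [26,10,5] [24,10,7] [23] [22] → 5 racks.
5 servers exceed 21U (half the capacity), and no two of those can share a rack, so at least 5 racks are needed.
So 5 is already optimal.

0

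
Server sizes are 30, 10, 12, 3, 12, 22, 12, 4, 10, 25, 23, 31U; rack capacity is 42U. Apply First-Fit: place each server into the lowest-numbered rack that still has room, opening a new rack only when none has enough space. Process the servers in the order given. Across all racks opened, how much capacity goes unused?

58

30U → rack 1 (remaining 12U)
10U → rack 1 (remaining 2U)
12U → rack 2 (remaining 30U)
3U → rack 2 (remaining 27U)
12U → rack 2 (remaining 15U)
22U → rack 3 (remaining 20U)
12U → rack 2 (remaining 3U)
4U → rack 3 (remaining 16U)
10U → rack 3 (remaining 6U)
25U → rack 4 (remaining 17U)
23U → rack 5 (remaining 19U)
31U → rack 6 (remaining 11U)
6 racks × 42U = 252U; used 194U; unused 58U.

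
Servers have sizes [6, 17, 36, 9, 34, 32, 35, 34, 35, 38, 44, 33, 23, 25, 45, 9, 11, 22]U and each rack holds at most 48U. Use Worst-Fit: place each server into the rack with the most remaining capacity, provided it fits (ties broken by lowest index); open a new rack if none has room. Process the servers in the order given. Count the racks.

6U → rack 1 (remaining 42U)
17U → rack 1 (remaining 25U)
36U → rack 2 (remaining 12U)
9U → rack 1 (remaining 16U)
34U → rack 3 (remaining 14U)
32U → rack 4 (remaining 16U)
35U → rack 5 (remaining 13U)
34U → rack 6 (remaining 14U)
35U → rack 7 (remaining 13U)
38U → rack 8 (remaining 10U)
44U → rack 9 (remaining 4U)
33U → rack 10 (remaining 15U)
23U → rack 11 (remaining 25U)
25U → rack 11 (remaining 0U)
45U → rack 12 (remaining 3U)
9U → rack 1 (remaining 7U)
11U → rack 4 (remaining 5U)
22U → rack 13 (remaining 26U)
Final racks: [6,17,9,9] [36] [34] [32,11] [35] [34] [35] [38] [44] [33] [23,25] [45] [22].

13 racks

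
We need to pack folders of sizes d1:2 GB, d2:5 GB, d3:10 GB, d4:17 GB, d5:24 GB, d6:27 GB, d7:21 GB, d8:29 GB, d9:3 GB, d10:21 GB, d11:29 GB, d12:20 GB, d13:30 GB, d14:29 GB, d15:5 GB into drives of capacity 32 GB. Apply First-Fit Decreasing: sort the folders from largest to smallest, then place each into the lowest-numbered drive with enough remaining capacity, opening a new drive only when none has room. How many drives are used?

10

Sorted descending: 30, 29, 29, 29, 27, 24, 21, 21, 20, 17, 10, 5, 5, 3, 2.
30 GB → drive 1 (remaining 2 GB)
29 GB → drive 2 (remaining 3 GB)
29 GB → drive 3 (remaining 3 GB)
29 GB → drive 4 (remaining 3 GB)
27 GB → drive 5 (remaining 5 GB)
24 GB → drive 6 (remaining 8 GB)
21 GB → drive 7 (remaining 11 GB)
21 GB → drive 8 (remaining 11 GB)
20 GB → drive 9 (remaining 12 GB)
17 GB → drive 10 (remaining 15 GB)
10 GB → drive 7 (remaining 1 GB)
5 GB → drive 5 (remaining 0 GB)
5 GB → drive 6 (remaining 3 GB)
3 GB → drive 2 (remaining 0 GB)
2 GB → drive 1 (remaining 0 GB)
Final drives: [30,2] [29,3] [29] [29] [27,5] [24,5] [21,10] [21] [20] [17].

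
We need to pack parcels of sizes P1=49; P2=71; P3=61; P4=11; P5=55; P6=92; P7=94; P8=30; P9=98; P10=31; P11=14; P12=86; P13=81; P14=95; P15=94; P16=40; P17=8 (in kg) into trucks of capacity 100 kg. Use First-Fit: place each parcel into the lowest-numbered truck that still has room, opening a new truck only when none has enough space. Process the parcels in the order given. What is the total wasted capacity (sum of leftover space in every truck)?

90

truck 1: place P1 (49 kg), 51 kg left
truck 2: place P2 (71 kg), 29 kg left
truck 3: place P3 (61 kg), 39 kg left
truck 1: place P4 (11 kg), 40 kg left
truck 4: place P5 (55 kg), 45 kg left
truck 5: place P6 (92 kg), 8 kg left
truck 6: place P7 (94 kg), 6 kg left
truck 1: place P8 (30 kg), 10 kg left
truck 7: place P9 (98 kg), 2 kg left
truck 3: place P10 (31 kg), 8 kg left
truck 2: place P11 (14 kg), 15 kg left
truck 8: place P12 (86 kg), 14 kg left
truck 9: place P13 (81 kg), 19 kg left
truck 10: place P14 (95 kg), 5 kg left
truck 11: place P15 (94 kg), 6 kg left
truck 4: place P16 (40 kg), 5 kg left
truck 1: place P17 (8 kg), 2 kg left
11 trucks × 100 kg = 1100 kg; used 1010 kg; unused 90 kg.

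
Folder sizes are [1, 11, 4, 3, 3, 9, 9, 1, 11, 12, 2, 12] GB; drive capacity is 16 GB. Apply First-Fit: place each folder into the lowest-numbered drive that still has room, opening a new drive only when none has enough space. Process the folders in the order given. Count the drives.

6 drives

1 GB → drive 1 (remaining 15 GB)
11 GB → drive 1 (remaining 4 GB)
4 GB → drive 1 (remaining 0 GB)
3 GB → drive 2 (remaining 13 GB)
3 GB → drive 2 (remaining 10 GB)
9 GB → drive 2 (remaining 1 GB)
9 GB → drive 3 (remaining 7 GB)
1 GB → drive 2 (remaining 0 GB)
11 GB → drive 4 (remaining 5 GB)
12 GB → drive 5 (remaining 4 GB)
2 GB → drive 3 (remaining 5 GB)
12 GB → drive 6 (remaining 4 GB)
Final drives: [1,11,4] [3,3,9,1] [9,2] [11] [12] [12].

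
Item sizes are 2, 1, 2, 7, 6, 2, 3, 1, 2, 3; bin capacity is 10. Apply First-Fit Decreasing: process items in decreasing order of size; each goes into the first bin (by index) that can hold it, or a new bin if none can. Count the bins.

Sorted descending: 7, 6, 3, 3, 2, 2, 2, 2, 1, 1.
7 → bin 1 (remaining 3)
6 → bin 2 (remaining 4)
3 → bin 1 (remaining 0)
3 → bin 2 (remaining 1)
2 → bin 3 (remaining 8)
2 → bin 3 (remaining 6)
2 → bin 3 (remaining 4)
2 → bin 3 (remaining 2)
1 → bin 2 (remaining 0)
1 → bin 3 (remaining 1)

3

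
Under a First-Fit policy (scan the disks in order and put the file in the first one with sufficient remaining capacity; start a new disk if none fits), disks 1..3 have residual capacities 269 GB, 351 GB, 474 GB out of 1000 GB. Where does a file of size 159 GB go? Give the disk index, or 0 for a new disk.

Disks with room: disk 1 (269 GB), disk 2 (351 GB), disk 3 (474 GB).
The first with room is disk 1.

1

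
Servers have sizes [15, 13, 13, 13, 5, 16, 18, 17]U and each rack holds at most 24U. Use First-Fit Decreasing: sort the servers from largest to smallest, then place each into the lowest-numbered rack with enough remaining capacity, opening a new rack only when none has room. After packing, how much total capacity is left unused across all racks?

58

Sorted descending: 18, 17, 16, 15, 13, 13, 13, 5.
18U → rack 1 (remaining 6U)
17U → rack 2 (remaining 7U)
16U → rack 3 (remaining 8U)
15U → rack 4 (remaining 9U)
13U → rack 5 (remaining 11U)
13U → rack 6 (remaining 11U)
13U → rack 7 (remaining 11U)
5U → rack 1 (remaining 1U)
7 racks × 24U = 168U; used 110U; unused 58U.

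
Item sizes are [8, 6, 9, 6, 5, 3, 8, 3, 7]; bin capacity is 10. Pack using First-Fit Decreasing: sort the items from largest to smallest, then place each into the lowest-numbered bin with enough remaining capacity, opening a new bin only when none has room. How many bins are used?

Sorted descending: 9, 8, 8, 7, 6, 6, 5, 3, 3.
9 → bin 1 (remaining 1)
8 → bin 2 (remaining 2)
8 → bin 3 (remaining 2)
7 → bin 4 (remaining 3)
6 → bin 5 (remaining 4)
6 → bin 6 (remaining 4)
5 → bin 7 (remaining 5)
3 → bin 4 (remaining 0)
3 → bin 5 (remaining 1)
Final bins: [9] [8] [8] [7,3] [6,3] [6] [5].

7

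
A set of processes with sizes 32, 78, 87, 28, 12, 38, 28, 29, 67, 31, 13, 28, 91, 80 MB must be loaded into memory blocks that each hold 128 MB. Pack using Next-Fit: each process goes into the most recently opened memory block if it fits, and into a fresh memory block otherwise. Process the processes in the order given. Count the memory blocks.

6

32 MB → memory block 1 (remaining 96 MB)
78 MB → memory block 1 (remaining 18 MB)
87 MB → memory block 2 (remaining 41 MB)
28 MB → memory block 2 (remaining 13 MB)
12 MB → memory block 2 (remaining 1 MB)
38 MB → memory block 3 (remaining 90 MB)
28 MB → memory block 3 (remaining 62 MB)
29 MB → memory block 3 (remaining 33 MB)
67 MB → memory block 4 (remaining 61 MB)
31 MB → memory block 4 (remaining 30 MB)
13 MB → memory block 4 (remaining 17 MB)
28 MB → memory block 5 (remaining 100 MB)
91 MB → memory block 5 (remaining 9 MB)
80 MB → memory block 6 (remaining 48 MB)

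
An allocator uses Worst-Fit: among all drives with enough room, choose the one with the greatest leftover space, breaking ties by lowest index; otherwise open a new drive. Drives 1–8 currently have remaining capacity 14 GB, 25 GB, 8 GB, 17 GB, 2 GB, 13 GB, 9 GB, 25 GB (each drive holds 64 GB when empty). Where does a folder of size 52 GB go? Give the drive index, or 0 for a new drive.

No drive has ≥ 52 GB free, so a new drive is opened.

0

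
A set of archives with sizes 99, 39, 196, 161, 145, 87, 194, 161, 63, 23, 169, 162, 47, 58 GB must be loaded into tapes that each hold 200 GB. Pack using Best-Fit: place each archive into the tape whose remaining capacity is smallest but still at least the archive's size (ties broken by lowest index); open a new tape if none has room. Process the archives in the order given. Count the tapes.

9

tape 1: place 99 GB, 101 GB left
tape 1: place 39 GB, 62 GB left
tape 2: place 196 GB, 4 GB left
tape 3: place 161 GB, 39 GB left
tape 4: place 145 GB, 55 GB left
tape 5: place 87 GB, 113 GB left
tape 6: place 194 GB, 6 GB left
tape 7: place 161 GB, 39 GB left
tape 5: place 63 GB, 50 GB left
tape 3: place 23 GB, 16 GB left
tape 8: place 169 GB, 31 GB left
tape 9: place 162 GB, 38 GB left
tape 5: place 47 GB, 3 GB left
tape 1: place 58 GB, 4 GB left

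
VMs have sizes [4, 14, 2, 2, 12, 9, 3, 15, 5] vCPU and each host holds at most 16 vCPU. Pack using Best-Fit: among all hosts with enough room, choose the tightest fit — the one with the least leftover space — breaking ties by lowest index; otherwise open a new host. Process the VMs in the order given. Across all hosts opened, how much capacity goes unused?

Put 4 vCPU in host 1; 12 vCPU remain.
Put 14 vCPU in host 2; 2 vCPU remain.
Put 2 vCPU in host 2; 0 vCPU remain.
Put 2 vCPU in host 1; 10 vCPU remain.
Put 12 vCPU in host 3; 4 vCPU remain.
Put 9 vCPU in host 1; 1 vCPU remain.
Put 3 vCPU in host 3; 1 vCPU remain.
Put 15 vCPU in host 4; 1 vCPU remain.
Put 5 vCPU in host 5; 11 vCPU remain.
5 hosts × 16 vCPU = 80 vCPU; used 66 vCPU; unused 14 vCPU.

14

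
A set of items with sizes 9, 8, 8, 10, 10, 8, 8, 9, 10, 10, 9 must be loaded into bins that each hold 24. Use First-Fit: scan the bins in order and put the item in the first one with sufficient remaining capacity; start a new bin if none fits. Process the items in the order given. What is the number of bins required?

6

9 → bin 1 (remaining 15)
8 → bin 1 (remaining 7)
8 → bin 2 (remaining 16)
10 → bin 2 (remaining 6)
10 → bin 3 (remaining 14)
8 → bin 3 (remaining 6)
8 → bin 4 (remaining 16)
9 → bin 4 (remaining 7)
10 → bin 5 (remaining 14)
10 → bin 5 (remaining 4)
9 → bin 6 (remaining 15)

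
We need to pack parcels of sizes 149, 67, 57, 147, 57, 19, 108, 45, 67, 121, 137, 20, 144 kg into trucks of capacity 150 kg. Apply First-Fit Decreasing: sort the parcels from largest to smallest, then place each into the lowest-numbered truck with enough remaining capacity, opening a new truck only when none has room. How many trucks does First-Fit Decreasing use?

Sorted descending: 149, 147, 144, 137, 121, 108, 67, 67, 57, 57, 45, 20, 19.
149 kg → truck 1 (remaining 1 kg)
147 kg → truck 2 (remaining 3 kg)
144 kg → truck 3 (remaining 6 kg)
137 kg → truck 4 (remaining 13 kg)
121 kg → truck 5 (remaining 29 kg)
108 kg → truck 6 (remaining 42 kg)
67 kg → truck 7 (remaining 83 kg)
67 kg → truck 7 (remaining 16 kg)
57 kg → truck 8 (remaining 93 kg)
57 kg → truck 8 (remaining 36 kg)
45 kg → truck 9 (remaining 105 kg)
20 kg → truck 5 (remaining 9 kg)
19 kg → truck 6 (remaining 23 kg)

9 trucks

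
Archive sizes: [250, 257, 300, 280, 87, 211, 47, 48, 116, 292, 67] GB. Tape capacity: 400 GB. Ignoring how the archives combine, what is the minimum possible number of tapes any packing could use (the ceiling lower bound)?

Total size = 250 + 257 + 300 + 280 + 87 + 211 + 47 + 48 + 116 + 292 + 67 = 1955 GB.
⌈1955 / 400⌉ = 5.

5 tapes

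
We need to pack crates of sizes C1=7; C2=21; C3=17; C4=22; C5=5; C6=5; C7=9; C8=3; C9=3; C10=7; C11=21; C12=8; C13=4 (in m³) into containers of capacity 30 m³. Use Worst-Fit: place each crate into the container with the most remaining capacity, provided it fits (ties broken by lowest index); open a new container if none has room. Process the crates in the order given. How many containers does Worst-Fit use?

5 containers

Put C1 (7 m³) in container 1; 23 m³ remain.
Put C2 (21 m³) in container 1; 2 m³ remain.
Put C3 (17 m³) in container 2; 13 m³ remain.
Put C4 (22 m³) in container 3; 8 m³ remain.
Put C5 (5 m³) in container 2; 8 m³ remain.
Put C6 (5 m³) in container 2; 3 m³ remain.
Put C7 (9 m³) in container 4; 21 m³ remain.
Put C8 (3 m³) in container 4; 18 m³ remain.
Put C9 (3 m³) in container 4; 15 m³ remain.
Put C10 (7 m³) in container 4; 8 m³ remain.
Put C11 (21 m³) in container 5; 9 m³ remain.
Put C12 (8 m³) in container 5; 1 m³ remain.
Put C13 (4 m³) in container 3; 4 m³ remain.
Final containers: [7,21] [17,5,5] [22,4] [9,3,3,7] [21,8].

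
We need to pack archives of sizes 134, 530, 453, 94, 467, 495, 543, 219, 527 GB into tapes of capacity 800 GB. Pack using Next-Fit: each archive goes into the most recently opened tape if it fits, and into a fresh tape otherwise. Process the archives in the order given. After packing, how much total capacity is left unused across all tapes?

tape 1: place 134 GB, 666 GB left
tape 1: place 530 GB, 136 GB left
tape 2: place 453 GB, 347 GB left
tape 2: place 94 GB, 253 GB left
tape 3: place 467 GB, 333 GB left
tape 4: place 495 GB, 305 GB left
tape 5: place 543 GB, 257 GB left
tape 5: place 219 GB, 38 GB left
tape 6: place 527 GB, 273 GB left
6 tapes × 800 GB = 4800 GB; used 3462 GB; unused 1338 GB.

1338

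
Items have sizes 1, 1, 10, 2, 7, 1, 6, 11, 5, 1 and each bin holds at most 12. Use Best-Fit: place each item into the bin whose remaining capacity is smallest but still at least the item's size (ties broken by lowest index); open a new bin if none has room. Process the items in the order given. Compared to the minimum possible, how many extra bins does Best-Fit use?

0

Best-Fit: [1,1,10] [2,7,1] [6,5,1] [11] → 4 bins.
Total size 45; any packing needs at least ⌈45/12⌉ = 4 bins.
So 4 is already optimal.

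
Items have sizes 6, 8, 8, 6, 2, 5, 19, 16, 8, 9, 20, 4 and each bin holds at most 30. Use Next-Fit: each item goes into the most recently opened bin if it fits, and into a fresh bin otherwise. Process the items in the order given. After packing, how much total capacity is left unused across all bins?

6 → bin 1 (remaining 24)
8 → bin 1 (remaining 16)
8 → bin 1 (remaining 8)
6 → bin 1 (remaining 2)
2 → bin 1 (remaining 0)
5 → bin 2 (remaining 25)
19 → bin 2 (remaining 6)
16 → bin 3 (remaining 14)
8 → bin 3 (remaining 6)
9 → bin 4 (remaining 21)
20 → bin 4 (remaining 1)
4 → bin 5 (remaining 26)
5 bins × 30 = 150; used 111; unused 39.

39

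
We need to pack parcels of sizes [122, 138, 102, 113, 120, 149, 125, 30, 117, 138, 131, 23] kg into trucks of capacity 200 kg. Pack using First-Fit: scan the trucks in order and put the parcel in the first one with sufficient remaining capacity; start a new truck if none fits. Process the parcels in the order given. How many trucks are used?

122 kg → truck 1 (remaining 78 kg)
138 kg → truck 2 (remaining 62 kg)
102 kg → truck 3 (remaining 98 kg)
113 kg → truck 4 (remaining 87 kg)
120 kg → truck 5 (remaining 80 kg)
149 kg → truck 6 (remaining 51 kg)
125 kg → truck 7 (remaining 75 kg)
30 kg → truck 1 (remaining 48 kg)
117 kg → truck 8 (remaining 83 kg)
138 kg → truck 9 (remaining 62 kg)
131 kg → truck 10 (remaining 69 kg)
23 kg → truck 1 (remaining 25 kg)

10 trucks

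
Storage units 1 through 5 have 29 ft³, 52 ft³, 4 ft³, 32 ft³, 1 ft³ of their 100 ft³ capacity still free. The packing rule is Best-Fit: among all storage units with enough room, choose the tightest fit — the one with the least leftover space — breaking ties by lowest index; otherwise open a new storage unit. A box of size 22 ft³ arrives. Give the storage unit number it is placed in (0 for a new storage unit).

1

Storage units with room: storage unit 1 (29 ft³), storage unit 2 (52 ft³), storage unit 4 (32 ft³).
Tightest fit is storage unit 1 with 29 ft³ free.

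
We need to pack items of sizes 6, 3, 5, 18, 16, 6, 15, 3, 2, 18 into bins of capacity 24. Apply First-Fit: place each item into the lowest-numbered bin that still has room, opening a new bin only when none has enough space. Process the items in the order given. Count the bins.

5

bin 1: place 6, 18 left
bin 1: place 3, 15 left
bin 1: place 5, 10 left
bin 2: place 18, 6 left
bin 3: place 16, 8 left
bin 1: place 6, 4 left
bin 4: place 15, 9 left
bin 1: place 3, 1 left
bin 2: place 2, 4 left
bin 5: place 18, 6 left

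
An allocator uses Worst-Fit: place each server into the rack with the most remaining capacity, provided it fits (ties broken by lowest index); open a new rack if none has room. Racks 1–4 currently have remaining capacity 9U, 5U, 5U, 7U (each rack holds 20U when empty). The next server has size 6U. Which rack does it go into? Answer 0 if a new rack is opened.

1

Racks with room: rack 1 (9U), rack 4 (7U).
Most room is rack 1 with 9U free.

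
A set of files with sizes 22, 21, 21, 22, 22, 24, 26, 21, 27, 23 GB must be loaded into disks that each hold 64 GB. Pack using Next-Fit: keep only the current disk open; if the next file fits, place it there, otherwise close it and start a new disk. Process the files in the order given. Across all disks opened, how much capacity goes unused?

91

22 GB → disk 1 (remaining 42 GB)
21 GB → disk 1 (remaining 21 GB)
21 GB → disk 1 (remaining 0 GB)
22 GB → disk 2 (remaining 42 GB)
22 GB → disk 2 (remaining 20 GB)
24 GB → disk 3 (remaining 40 GB)
26 GB → disk 3 (remaining 14 GB)
21 GB → disk 4 (remaining 43 GB)
27 GB → disk 4 (remaining 16 GB)
23 GB → disk 5 (remaining 41 GB)
5 disks × 64 GB = 320 GB; used 229 GB; unused 91 GB.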